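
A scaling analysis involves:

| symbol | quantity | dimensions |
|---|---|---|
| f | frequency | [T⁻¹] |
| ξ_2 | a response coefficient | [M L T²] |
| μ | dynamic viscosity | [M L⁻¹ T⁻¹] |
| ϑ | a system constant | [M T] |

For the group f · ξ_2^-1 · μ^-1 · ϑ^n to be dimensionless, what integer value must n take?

Balance the M exponent: (1)·n from ϑ, plus (0) − (1) − (1) = -2 from the rest, must sum to zero.
n − 2 = 0, so n = 2.

2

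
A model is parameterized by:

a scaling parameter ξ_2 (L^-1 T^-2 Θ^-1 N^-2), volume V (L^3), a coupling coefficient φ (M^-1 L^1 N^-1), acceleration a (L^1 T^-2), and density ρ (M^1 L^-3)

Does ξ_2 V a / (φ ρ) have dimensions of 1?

Sum the exponent of each base dimension across the product:
  M: [ξ_2]_M + [V]_M − [φ]_M + [a]_M − [ρ]_M = (0) + (0) − (-1) + (0) − (1) = 0
  L: [ξ_2]_L + [V]_L − [φ]_L + [a]_L − [ρ]_L = (-1) + (3) − (1) + (1) − (-3) = 5
  T: [ξ_2]_T + [V]_T − [φ]_T + [a]_T − [ρ]_T = (-2) + (0) − (0) + (-2) − (0) = -4
  Θ: [ξ_2]_Θ + [V]_Θ − [φ]_Θ + [a]_Θ − [ρ]_Θ = (-1) + (0) − (0) + (0) − (0) = -1
  N: [ξ_2]_N + [V]_N − [φ]_N + [a]_N − [ρ]_N = (-2) + (0) − (-1) + (0) − (0) = -1
Net dimensions [L⁵ T⁻⁴ Θ⁻¹ N⁻¹] ≠ [1] — not dimensionless.

no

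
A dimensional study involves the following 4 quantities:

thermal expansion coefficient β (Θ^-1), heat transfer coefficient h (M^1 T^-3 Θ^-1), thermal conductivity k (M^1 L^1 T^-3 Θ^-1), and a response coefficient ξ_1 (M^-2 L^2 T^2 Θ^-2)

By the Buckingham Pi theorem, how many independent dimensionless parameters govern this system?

0

There are 4 variables and 4 base dimensions (M, L, T, Θ).
The dimension matrix has rank 4.
Independent dimensionless groups: 4 − 4 = 0.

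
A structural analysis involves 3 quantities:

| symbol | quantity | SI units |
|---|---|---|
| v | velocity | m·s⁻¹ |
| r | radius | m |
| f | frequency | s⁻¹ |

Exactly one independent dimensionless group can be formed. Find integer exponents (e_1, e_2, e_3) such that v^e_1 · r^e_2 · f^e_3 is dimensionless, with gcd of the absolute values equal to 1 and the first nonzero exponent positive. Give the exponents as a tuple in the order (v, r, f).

L: e_1·(1) + e_2·(1) + e_3·(0) = 0
T: e_1·(-1) + e_2·(0) + e_3·(-1) = 0
Solving this homogeneous linear system for the smallest-integer solution (first nonzero entry positive) gives (1, -1, -1).

(1, -1, -1)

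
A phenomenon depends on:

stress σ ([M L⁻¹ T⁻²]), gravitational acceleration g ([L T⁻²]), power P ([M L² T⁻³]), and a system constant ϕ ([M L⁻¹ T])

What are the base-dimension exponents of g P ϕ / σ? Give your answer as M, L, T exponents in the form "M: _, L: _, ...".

M: 1, L: 3, T: -2

Collect each base-dimension exponent across the product:
  M: −(1) + (0) + (1) + (1) = 1
  L: −(-1) + (1) + (2) + (-1) = 3
  T: −(-2) + (-2) + (-3) + (1) = -2
So the dimensions are [M L³ T⁻²].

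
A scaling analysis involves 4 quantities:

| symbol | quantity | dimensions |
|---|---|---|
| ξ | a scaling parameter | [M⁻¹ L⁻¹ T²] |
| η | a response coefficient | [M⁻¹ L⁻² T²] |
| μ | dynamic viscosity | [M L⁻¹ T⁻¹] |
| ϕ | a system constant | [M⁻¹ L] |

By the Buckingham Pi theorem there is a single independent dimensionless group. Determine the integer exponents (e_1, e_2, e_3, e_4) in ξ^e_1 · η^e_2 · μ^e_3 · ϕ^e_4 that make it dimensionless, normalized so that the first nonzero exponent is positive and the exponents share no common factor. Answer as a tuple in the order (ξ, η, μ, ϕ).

M: e_1·(-1) + e_2·(-1) + e_3·(1) + e_4·(-1) = 0
L: e_1·(-1) + e_2·(-2) + e_3·(-1) + e_4·(1) = 0
T: e_1·(2) + e_2·(2) + e_3·(-1) + e_4·(0) = 0
Solving this homogeneous linear system for the smallest-integer solution (first nonzero entry positive) gives (3, -2, 2, 1).

(3, -2, 2, 1)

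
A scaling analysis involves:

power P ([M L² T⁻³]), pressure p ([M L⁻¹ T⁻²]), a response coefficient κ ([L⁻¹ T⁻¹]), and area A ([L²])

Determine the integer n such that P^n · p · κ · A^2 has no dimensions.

Balance the M exponent: (1)·n from P, plus (1) + (0) + 2·(0) = 1 from the rest, must sum to zero.
n + 1 = 0, so n = -1.

-1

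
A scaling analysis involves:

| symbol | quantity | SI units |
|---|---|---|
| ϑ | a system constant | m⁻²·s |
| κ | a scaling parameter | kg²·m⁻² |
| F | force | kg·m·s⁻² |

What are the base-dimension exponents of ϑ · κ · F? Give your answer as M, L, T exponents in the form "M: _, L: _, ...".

Collect each base-dimension exponent across the product:
  M: (0) + (2) + (1) = 3
  L: (-2) + (-2) + (1) = -3
  T: (1) + (0) + (-2) = -1
So the dimensions are [M³ L⁻³ T⁻¹].

M: 3, L: -3, T: -1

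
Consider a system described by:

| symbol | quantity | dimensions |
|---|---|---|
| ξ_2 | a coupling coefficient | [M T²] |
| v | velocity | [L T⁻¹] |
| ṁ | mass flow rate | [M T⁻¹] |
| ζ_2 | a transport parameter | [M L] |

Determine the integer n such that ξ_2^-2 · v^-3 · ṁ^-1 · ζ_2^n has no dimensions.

3

Balance the M exponent: (1)·n from ζ_2, plus −2·(1) − 3·(0) − (1) = -3 from the rest, must sum to zero.
n − 3 = 0, so n = 3.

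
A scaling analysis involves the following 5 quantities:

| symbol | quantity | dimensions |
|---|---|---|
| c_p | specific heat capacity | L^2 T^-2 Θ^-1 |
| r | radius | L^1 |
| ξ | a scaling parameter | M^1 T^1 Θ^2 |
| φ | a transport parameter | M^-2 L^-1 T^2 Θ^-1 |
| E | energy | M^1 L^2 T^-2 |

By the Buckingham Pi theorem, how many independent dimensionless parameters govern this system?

There are 5 variables and 4 base dimensions (M, L, T, Θ).
The dimension matrix has rank 4.
Independent dimensionless groups: 5 − 4 = 1.

1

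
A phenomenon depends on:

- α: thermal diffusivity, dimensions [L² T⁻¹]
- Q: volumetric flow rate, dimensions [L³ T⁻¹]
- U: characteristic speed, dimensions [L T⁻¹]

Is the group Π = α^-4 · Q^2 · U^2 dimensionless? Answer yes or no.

yes

Sum the exponent of each base dimension across the product:
  L: −4·[α]_L + 2·[Q]_L + 2·[U]_L = −4·(2) + 2·(3) + 2·(1) = 0
  T: −4·[α]_T + 2·[Q]_T + 2·[U]_T = −4·(-1) + 2·(-1) + 2·(-1) = 0
All base exponents vanish — dimensionless.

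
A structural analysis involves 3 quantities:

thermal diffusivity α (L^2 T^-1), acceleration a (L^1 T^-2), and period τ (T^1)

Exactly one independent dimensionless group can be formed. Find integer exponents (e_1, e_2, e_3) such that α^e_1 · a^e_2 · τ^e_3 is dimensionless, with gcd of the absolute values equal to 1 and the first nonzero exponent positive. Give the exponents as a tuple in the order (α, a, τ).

(1, -2, -3)

L: e_1·(2) + e_2·(1) + e_3·(0) = 0
T: e_1·(-1) + e_2·(-2) + e_3·(1) = 0
Solving this homogeneous linear system for the smallest-integer solution (first nonzero entry positive) gives (1, -2, -3).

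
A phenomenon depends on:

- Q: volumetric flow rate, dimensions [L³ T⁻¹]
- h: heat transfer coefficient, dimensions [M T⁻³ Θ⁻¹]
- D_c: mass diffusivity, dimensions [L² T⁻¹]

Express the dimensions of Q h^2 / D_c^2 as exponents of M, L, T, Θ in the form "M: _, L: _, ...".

M: 2, L: -1, T: -5, Θ: -2

Collect each base-dimension exponent across the product:
  M: (0) + 2·(1) − 2·(0) = 2
  L: (3) + 2·(0) − 2·(2) = -1
  T: (-1) + 2·(-3) − 2·(-1) = -5
  Θ: (0) + 2·(-1) − 2·(0) = -2
So the dimensions are [M² L⁻¹ T⁻⁵ Θ⁻²].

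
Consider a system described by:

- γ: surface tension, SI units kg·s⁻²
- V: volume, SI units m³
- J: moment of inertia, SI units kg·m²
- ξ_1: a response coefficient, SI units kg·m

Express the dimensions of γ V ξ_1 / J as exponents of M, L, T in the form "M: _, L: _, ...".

M: 1, L: 2, T: -2

Collect each base-dimension exponent across the product:
  M: (1) + (0) − (1) + (1) = 1
  L: (0) + (3) − (2) + (1) = 2
  T: (-2) + (0) − (0) + (0) = -2
So the dimensions are [M L² T⁻²].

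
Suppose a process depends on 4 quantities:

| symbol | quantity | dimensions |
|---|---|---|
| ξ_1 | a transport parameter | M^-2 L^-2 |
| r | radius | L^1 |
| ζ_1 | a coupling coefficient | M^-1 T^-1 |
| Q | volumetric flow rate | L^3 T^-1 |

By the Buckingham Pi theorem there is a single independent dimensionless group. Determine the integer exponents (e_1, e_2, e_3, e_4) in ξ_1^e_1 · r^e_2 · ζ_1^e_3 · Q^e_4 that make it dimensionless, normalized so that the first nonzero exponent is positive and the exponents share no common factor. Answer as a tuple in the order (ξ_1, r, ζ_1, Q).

(1, -4, -2, 2)

M: e_1·(-2) + e_2·(0) + e_3·(-1) + e_4·(0) = 0
L: e_1·(-2) + e_2·(1) + e_3·(0) + e_4·(3) = 0
T: e_1·(0) + e_2·(0) + e_3·(-1) + e_4·(-1) = 0
Solving this homogeneous linear system for the smallest-integer solution (first nonzero entry positive) gives (1, -4, -2, 2).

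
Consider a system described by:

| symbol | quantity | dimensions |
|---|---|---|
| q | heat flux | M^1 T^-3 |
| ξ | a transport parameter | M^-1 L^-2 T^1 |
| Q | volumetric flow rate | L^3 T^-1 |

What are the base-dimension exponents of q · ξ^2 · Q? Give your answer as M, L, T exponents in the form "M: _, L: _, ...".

M: -1, L: -1, T: -2

Collect each base-dimension exponent across the product:
  M: (1) + 2·(-1) + (0) = -1
  L: (0) + 2·(-2) + (3) = -1
  T: (-3) + 2·(1) + (-1) = -2
So the dimensions are [M⁻¹ L⁻¹ T⁻²].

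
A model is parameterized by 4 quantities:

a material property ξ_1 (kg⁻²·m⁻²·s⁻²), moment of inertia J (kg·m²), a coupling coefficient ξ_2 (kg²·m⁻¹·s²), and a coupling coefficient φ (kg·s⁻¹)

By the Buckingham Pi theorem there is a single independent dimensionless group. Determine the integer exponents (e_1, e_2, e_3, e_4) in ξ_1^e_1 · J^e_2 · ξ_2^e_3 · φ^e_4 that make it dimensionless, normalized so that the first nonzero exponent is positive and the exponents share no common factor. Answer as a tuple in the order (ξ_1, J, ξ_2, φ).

M: e_1·(-2) + e_2·(1) + e_3·(2) + e_4·(1) = 0
L: e_1·(-2) + e_2·(2) + e_3·(-1) + e_4·(0) = 0
T: e_1·(-2) + e_2·(0) + e_3·(2) + e_4·(-1) = 0
Solving this homogeneous linear system for the smallest-integer solution (first nonzero entry positive) gives (3, 4, 2, -2).

(3, 4, 2, -2)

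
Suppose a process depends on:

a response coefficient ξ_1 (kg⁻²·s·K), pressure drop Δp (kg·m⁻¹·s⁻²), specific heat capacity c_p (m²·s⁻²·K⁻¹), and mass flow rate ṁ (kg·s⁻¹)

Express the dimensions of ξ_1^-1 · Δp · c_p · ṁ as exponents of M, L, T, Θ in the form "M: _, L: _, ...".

M: 4, L: 1, T: -6, Θ: -2

Collect each base-dimension exponent across the product:
  M: −(-2) + (1) + (0) + (1) = 4
  L: −(0) + (-1) + (2) + (0) = 1
  T: −(1) + (-2) + (-2) + (-1) = -6
  Θ: −(1) + (0) + (-1) + (0) = -2
So the dimensions are [M⁴ L T⁻⁶ Θ⁻²].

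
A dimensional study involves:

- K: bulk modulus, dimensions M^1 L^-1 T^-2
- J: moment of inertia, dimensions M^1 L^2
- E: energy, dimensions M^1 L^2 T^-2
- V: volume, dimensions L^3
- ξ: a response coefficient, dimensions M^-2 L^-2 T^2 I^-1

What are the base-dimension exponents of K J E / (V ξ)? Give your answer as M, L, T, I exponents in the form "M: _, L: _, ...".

M: 5, L: 2, T: -6, I: 1

Collect each base-dimension exponent across the product:
  M: (1) + (1) + (1) − (0) − (-2) = 5
  L: (-1) + (2) + (2) − (3) − (-2) = 2
  T: (-2) + (0) + (-2) − (0) − (2) = -6
  I: (0) + (0) + (0) − (0) − (-1) = 1
So the dimensions are [M⁵ L² T⁻⁶ I].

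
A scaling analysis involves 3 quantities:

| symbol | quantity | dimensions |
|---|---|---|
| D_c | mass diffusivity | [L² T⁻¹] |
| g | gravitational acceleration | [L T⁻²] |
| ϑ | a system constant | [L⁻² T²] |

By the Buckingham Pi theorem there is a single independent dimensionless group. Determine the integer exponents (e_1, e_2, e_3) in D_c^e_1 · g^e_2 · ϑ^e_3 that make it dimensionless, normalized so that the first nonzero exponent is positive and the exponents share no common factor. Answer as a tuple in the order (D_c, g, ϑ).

(2, 2, 3)

L: e_1·(2) + e_2·(1) + e_3·(-2) = 0
T: e_1·(-1) + e_2·(-2) + e_3·(2) = 0
Solving this homogeneous linear system for the smallest-integer solution (first nonzero entry positive) gives (2, 2, 3).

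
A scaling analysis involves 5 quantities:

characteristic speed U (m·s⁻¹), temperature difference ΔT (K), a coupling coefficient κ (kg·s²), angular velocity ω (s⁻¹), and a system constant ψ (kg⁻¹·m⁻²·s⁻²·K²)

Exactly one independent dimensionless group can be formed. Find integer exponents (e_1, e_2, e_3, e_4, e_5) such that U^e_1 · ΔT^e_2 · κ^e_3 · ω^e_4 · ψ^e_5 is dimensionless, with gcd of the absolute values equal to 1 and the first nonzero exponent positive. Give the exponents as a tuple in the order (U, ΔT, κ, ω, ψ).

M: e_1·(0) + e_2·(0) + e_3·(1) + e_4·(0) + e_5·(-1) = 0
L: e_1·(1) + e_2·(0) + e_3·(0) + e_4·(0) + e_5·(-2) = 0
T: e_1·(-1) + e_2·(0) + e_3·(2) + e_4·(-1) + e_5·(-2) = 0
Θ: e_1·(0) + e_2·(1) + e_3·(0) + e_4·(0) + e_5·(2) = 0
Solving this homogeneous linear system for the smallest-integer solution (first nonzero entry positive) gives (2, -2, 1, -2, 1).

(2, -2, 1, -2, 1)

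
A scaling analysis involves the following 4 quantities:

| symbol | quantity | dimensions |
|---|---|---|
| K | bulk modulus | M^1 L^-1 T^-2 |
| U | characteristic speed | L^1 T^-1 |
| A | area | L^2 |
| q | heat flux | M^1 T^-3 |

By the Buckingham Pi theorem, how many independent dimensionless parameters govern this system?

There are 4 variables and 3 base dimensions (M, L, T).
The dimension matrix has rank 3.
Independent dimensionless groups: 4 − 3 = 1.

1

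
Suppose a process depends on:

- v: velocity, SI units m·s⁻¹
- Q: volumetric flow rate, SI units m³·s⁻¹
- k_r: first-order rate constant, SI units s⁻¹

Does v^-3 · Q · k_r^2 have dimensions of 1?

yes

Sum the exponent of each base dimension across the product:
  L: −3·[v]_L + [Q]_L + 2·[k_r]_L = −3·(1) + (3) + 2·(0) = 0
  T: −3·[v]_T + [Q]_T + 2·[k_r]_T = −3·(-1) + (-1) + 2·(-1) = 0
All base exponents vanish — dimensionless.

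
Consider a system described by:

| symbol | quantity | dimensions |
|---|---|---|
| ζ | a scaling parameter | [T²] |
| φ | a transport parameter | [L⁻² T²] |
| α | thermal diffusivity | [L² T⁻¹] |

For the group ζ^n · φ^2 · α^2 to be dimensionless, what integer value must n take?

Balance the T exponent: (2)·n from ζ, plus 2·(2) + 2·(-1) = 2 from the rest, must sum to zero.
2n + 2 = 0, so n = -1.

-1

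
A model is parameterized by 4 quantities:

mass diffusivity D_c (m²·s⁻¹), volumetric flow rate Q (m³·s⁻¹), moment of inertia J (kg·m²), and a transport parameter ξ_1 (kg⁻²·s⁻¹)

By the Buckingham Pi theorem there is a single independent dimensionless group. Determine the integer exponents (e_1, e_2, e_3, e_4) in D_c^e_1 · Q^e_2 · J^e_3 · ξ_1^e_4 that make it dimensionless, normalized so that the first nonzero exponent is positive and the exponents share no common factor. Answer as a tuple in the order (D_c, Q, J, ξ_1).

M: e_1·(0) + e_2·(0) + e_3·(1) + e_4·(-2) = 0
L: e_1·(2) + e_2·(3) + e_3·(2) + e_4·(0) = 0
T: e_1·(-1) + e_2·(-1) + e_3·(0) + e_4·(-1) = 0
Solving this homogeneous linear system for the smallest-integer solution (first nonzero entry positive) gives (1, -2, 2, 1).

(1, -2, 2, 1)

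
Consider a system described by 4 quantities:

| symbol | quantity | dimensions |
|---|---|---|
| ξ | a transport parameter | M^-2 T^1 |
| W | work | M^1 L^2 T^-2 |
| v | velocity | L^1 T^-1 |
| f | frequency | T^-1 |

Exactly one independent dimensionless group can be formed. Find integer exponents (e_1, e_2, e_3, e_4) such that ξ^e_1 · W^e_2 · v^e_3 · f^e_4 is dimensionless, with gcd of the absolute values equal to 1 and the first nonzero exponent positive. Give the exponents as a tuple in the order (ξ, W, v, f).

M: e_1·(-2) + e_2·(1) + e_3·(0) + e_4·(0) = 0
L: e_1·(0) + e_2·(2) + e_3·(1) + e_4·(0) = 0
T: e_1·(1) + e_2·(-2) + e_3·(-1) + e_4·(-1) = 0
Solving this homogeneous linear system for the smallest-integer solution (first nonzero entry positive) gives (1, 2, -4, 1).

(1, 2, -4, 1)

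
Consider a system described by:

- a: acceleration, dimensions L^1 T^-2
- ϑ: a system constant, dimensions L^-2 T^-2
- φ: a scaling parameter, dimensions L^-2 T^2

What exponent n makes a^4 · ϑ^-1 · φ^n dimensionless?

Balance the L exponent: (-2)·n from φ, plus 4·(1) − (-2) = 6 from the rest, must sum to zero.
-2n + 6 = 0, so n = 3.

3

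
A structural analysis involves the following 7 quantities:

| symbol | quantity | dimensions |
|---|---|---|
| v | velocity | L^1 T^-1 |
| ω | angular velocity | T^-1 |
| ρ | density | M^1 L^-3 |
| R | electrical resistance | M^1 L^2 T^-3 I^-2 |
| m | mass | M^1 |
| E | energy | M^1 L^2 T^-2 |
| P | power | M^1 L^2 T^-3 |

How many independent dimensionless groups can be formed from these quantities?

There are 7 variables and 4 base dimensions (M, L, T, I).
The dimension matrix has rank 4.
Independent dimensionless groups: 7 − 4 = 3.

3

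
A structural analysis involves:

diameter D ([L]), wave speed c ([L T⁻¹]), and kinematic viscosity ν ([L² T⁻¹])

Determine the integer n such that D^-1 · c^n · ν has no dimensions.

Balance the L exponent: (1)·n from c, plus −(1) + (2) = 1 from the rest, must sum to zero.
n + 1 = 0, so n = -1.

-1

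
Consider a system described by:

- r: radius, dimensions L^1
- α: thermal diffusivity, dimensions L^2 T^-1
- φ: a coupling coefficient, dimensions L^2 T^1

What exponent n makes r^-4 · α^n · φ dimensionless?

1

Balance the L exponent: (2)·n from α, plus −4·(1) + (2) = -2 from the rest, must sum to zero.
2n − 2 = 0, so n = 1.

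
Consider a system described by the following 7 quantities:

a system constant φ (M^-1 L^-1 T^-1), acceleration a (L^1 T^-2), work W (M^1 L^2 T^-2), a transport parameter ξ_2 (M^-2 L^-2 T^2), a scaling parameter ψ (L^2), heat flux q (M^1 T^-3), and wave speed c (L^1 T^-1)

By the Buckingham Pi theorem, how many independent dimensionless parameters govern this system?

4

There are 7 variables and 3 base dimensions (M, L, T).
The dimension matrix has rank 3.
Independent dimensionless groups: 7 − 3 = 4.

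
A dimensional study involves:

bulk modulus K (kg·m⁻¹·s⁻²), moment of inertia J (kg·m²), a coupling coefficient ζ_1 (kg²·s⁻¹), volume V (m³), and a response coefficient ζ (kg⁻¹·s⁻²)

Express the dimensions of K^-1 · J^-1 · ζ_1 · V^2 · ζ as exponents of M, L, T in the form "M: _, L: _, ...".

M: -1, L: 5, T: -1

Collect each base-dimension exponent across the product:
  M: −(1) − (1) + (2) + 2·(0) + (-1) = -1
  L: −(-1) − (2) + (0) + 2·(3) + (0) = 5
  T: −(-2) − (0) + (-1) + 2·(0) + (-2) = -1
So the dimensions are [M⁻¹ L⁵ T⁻¹].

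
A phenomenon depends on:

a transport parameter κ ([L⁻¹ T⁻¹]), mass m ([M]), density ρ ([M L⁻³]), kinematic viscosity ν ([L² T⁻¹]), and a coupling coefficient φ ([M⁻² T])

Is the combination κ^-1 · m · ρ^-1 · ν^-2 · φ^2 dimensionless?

Sum the exponent of each base dimension across the product:
  M: −[κ]_M + [m]_M − [ρ]_M − 2·[ν]_M + 2·[φ]_M = −(0) + (1) − (1) − 2·(0) + 2·(-2) = -4
  L: −[κ]_L + [m]_L − [ρ]_L − 2·[ν]_L + 2·[φ]_L = −(-1) + (0) − (-3) − 2·(2) + 2·(0) = 0
  T: −[κ]_T + [m]_T − [ρ]_T − 2·[ν]_T + 2·[φ]_T = −(-1) + (0) − (0) − 2·(-1) + 2·(1) = 5
Net dimensions [M⁻⁴ T⁵] ≠ [1] — not dimensionless.

no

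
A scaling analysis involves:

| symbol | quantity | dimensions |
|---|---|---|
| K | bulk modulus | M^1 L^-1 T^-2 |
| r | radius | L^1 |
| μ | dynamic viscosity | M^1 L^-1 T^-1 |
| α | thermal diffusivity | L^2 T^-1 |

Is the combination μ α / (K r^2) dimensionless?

Sum the exponent of each base dimension across the product:
  M: −[K]_M − 2·[r]_M + [μ]_M + [α]_M = −(1) − 2·(0) + (1) + (0) = 0
  L: −[K]_L − 2·[r]_L + [μ]_L + [α]_L = −(-1) − 2·(1) + (-1) + (2) = 0
  T: −[K]_T − 2·[r]_T + [μ]_T + [α]_T = −(-2) − 2·(0) + (-1) + (-1) = 0
All base exponents vanish — dimensionless.

yes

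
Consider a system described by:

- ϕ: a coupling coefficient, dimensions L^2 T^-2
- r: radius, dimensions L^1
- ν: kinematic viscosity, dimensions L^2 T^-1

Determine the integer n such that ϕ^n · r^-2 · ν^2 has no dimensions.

-1

Balance the L exponent: (2)·n from ϕ, plus −2·(1) + 2·(2) = 2 from the rest, must sum to zero.
2n + 2 = 0, so n = -1.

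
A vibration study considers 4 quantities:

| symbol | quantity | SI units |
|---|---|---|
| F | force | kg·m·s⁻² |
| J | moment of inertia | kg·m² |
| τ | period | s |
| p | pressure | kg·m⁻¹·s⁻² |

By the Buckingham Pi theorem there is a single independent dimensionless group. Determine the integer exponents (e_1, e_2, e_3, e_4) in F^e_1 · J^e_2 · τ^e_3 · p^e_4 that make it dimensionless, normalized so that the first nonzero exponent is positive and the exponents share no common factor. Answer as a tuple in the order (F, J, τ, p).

(3, -2, 4, -1)

M: e_1·(1) + e_2·(1) + e_3·(0) + e_4·(1) = 0
L: e_1·(1) + e_2·(2) + e_3·(0) + e_4·(-1) = 0
T: e_1·(-2) + e_2·(0) + e_3·(1) + e_4·(-2) = 0
Solving this homogeneous linear system for the smallest-integer solution (first nonzero entry positive) gives (3, -2, 4, -1).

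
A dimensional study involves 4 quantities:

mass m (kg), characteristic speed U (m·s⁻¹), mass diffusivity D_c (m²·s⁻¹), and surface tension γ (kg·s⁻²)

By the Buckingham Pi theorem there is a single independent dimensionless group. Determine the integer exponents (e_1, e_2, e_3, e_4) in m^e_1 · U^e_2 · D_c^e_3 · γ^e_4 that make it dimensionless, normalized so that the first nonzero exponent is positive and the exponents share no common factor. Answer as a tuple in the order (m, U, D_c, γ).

M: e_1·(1) + e_2·(0) + e_3·(0) + e_4·(1) = 0
L: e_1·(0) + e_2·(1) + e_3·(2) + e_4·(0) = 0
T: e_1·(0) + e_2·(-1) + e_3·(-1) + e_4·(-2) = 0
Solving this homogeneous linear system for the smallest-integer solution (first nonzero entry positive) gives (1, 4, -2, -1).

(1, 4, -2, -1)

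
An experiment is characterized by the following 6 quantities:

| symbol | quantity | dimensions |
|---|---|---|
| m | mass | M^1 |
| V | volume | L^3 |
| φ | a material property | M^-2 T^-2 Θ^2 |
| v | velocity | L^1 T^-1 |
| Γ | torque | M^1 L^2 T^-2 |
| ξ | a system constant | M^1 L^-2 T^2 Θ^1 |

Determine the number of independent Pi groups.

2

There are 6 variables and 4 base dimensions (M, L, T, Θ).
The dimension matrix has rank 4.
Independent dimensionless groups: 6 − 4 = 2.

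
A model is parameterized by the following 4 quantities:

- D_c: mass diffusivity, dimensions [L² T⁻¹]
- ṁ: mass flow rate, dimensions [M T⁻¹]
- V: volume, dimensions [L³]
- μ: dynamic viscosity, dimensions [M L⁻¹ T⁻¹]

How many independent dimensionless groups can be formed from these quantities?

There are 4 variables and 3 base dimensions (M, L, T).
The dimension matrix has rank 3.
Independent dimensionless groups: 4 − 3 = 1.

1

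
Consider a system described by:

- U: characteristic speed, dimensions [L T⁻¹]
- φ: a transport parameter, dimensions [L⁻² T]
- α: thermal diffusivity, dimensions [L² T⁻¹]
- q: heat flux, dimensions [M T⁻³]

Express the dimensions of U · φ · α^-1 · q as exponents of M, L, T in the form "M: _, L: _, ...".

M: 1, L: -3, T: -2

Collect each base-dimension exponent across the product:
  M: (0) + (0) − (0) + (1) = 1
  L: (1) + (-2) − (2) + (0) = -3
  T: (-1) + (1) − (-1) + (-3) = -2
So the dimensions are [M L⁻³ T⁻²].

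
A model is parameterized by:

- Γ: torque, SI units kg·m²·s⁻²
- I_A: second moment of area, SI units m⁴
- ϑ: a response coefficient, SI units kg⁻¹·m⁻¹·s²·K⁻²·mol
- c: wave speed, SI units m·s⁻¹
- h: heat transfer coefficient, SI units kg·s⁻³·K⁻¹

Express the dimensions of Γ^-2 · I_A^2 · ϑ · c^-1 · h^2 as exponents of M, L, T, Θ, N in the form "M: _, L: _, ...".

Collect each base-dimension exponent across the product:
  M: −2·(1) + 2·(0) + (-1) − (0) + 2·(1) = -1
  L: −2·(2) + 2·(4) + (-1) − (1) + 2·(0) = 2
  T: −2·(-2) + 2·(0) + (2) − (-1) + 2·(-3) = 1
  Θ: −2·(0) + 2·(0) + (-2) − (0) + 2·(-1) = -4
  N: −2·(0) + 2·(0) + (1) − (0) + 2·(0) = 1
So the dimensions are [M⁻¹ L² T Θ⁻⁴ N].

M: -1, L: 2, T: 1, Θ: -4, N: 1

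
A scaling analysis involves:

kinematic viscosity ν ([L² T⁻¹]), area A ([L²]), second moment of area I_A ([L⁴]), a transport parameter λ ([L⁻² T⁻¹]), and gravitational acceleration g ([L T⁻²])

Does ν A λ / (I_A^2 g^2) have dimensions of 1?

Sum the exponent of each base dimension across the product:
  L: [ν]_L + [A]_L − 2·[I_A]_L + [λ]_L − 2·[g]_L = (2) + (2) − 2·(4) + (-2) − 2·(1) = -8
  T: [ν]_T + [A]_T − 2·[I_A]_T + [λ]_T − 2·[g]_T = (-1) + (0) − 2·(0) + (-1) − 2·(-2) = 2
Net dimensions [L⁻⁸ T²] ≠ [1] — not dimensionless.

no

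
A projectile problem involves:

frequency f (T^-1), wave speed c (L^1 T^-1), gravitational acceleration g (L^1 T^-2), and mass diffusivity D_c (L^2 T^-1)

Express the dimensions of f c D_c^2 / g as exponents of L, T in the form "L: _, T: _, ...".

Collect each base-dimension exponent across the product:
  L: (0) + (1) − (1) + 2·(2) = 4
  T: (-1) + (-1) − (-2) + 2·(-1) = -2
So the dimensions are [L⁴ T⁻²].

L: 4, T: -2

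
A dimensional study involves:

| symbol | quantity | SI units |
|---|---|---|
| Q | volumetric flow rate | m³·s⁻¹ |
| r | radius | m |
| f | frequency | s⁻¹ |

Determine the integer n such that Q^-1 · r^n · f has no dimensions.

Balance the L exponent: (1)·n from r, plus −(3) + (0) = -3 from the rest, must sum to zero.
n − 3 = 0, so n = 3.

3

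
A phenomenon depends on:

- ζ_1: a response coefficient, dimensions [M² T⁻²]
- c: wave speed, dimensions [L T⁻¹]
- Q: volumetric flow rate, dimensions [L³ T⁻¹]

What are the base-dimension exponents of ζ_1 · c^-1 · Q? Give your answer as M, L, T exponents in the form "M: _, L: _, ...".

M: 2, L: 2, T: -2

Collect each base-dimension exponent across the product:
  M: (2) − (0) + (0) = 2
  L: (0) − (1) + (3) = 2
  T: (-2) − (-1) + (-1) = -2
So the dimensions are [M² L² T⁻²].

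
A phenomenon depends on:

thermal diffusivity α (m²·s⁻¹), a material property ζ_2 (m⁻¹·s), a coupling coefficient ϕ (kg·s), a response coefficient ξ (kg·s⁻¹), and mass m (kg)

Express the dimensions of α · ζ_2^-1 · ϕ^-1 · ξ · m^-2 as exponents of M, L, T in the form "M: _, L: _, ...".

Collect each base-dimension exponent across the product:
  M: (0) − (0) − (1) + (1) − 2·(1) = -2
  L: (2) − (-1) − (0) + (0) − 2·(0) = 3
  T: (-1) − (1) − (1) + (-1) − 2·(0) = -4
So the dimensions are [M⁻² L³ T⁻⁴].

M: -2, L: 3, T: -4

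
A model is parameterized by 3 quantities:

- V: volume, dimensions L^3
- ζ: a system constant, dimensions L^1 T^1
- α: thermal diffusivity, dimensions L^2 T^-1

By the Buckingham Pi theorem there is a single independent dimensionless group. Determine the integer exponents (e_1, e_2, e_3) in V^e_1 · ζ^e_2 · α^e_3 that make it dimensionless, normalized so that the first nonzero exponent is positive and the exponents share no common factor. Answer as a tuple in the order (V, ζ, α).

L: e_1·(3) + e_2·(1) + e_3·(2) = 0
T: e_1·(0) + e_2·(1) + e_3·(-1) = 0
Solving this homogeneous linear system for the smallest-integer solution (first nonzero entry positive) gives (1, -1, -1).

(1, -1, -1)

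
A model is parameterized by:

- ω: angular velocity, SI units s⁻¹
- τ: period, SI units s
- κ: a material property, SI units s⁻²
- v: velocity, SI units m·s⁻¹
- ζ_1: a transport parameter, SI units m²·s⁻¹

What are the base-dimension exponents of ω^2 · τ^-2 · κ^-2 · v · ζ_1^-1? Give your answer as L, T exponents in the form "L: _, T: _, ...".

Collect each base-dimension exponent across the product:
  L: 2·(0) − 2·(0) − 2·(0) + (1) − (2) = -1
  T: 2·(-1) − 2·(1) − 2·(-2) + (-1) − (-1) = 0
So the dimensions are [L⁻¹].

L: -1, T: 0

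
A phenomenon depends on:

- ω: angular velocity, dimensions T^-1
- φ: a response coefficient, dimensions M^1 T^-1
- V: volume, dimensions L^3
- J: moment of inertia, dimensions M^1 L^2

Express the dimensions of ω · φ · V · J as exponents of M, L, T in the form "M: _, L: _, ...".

Collect each base-dimension exponent across the product:
  M: (0) + (1) + (0) + (1) = 2
  L: (0) + (0) + (3) + (2) = 5
  T: (-1) + (-1) + (0) + (0) = -2
So the dimensions are [M² L⁵ T⁻²].

M: 2, L: 5, T: -2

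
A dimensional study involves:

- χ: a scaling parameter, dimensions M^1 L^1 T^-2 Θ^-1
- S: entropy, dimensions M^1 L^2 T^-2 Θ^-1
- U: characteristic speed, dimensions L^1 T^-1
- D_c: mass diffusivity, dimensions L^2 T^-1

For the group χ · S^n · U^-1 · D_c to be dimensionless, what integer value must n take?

Balance the M exponent: (1)·n from S, plus (1) − (0) + (0) = 1 from the rest, must sum to zero.
n + 1 = 0, so n = -1.

-1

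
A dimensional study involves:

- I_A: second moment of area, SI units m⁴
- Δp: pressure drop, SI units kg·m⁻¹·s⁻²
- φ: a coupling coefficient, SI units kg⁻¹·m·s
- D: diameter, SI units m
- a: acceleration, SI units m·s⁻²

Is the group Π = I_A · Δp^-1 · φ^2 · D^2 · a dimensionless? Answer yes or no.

Sum the exponent of each base dimension across the product:
  M: [I_A]_M − [Δp]_M + 2·[φ]_M + 2·[D]_M + [a]_M = (0) − (1) + 2·(-1) + 2·(0) + (0) = -3
  L: [I_A]_L − [Δp]_L + 2·[φ]_L + 2·[D]_L + [a]_L = (4) − (-1) + 2·(1) + 2·(1) + (1) = 10
  T: [I_A]_T − [Δp]_T + 2·[φ]_T + 2·[D]_T + [a]_T = (0) − (-2) + 2·(1) + 2·(0) + (-2) = 2
Net dimensions [M⁻³ L¹⁰ T²] ≠ [1] — not dimensionless.

no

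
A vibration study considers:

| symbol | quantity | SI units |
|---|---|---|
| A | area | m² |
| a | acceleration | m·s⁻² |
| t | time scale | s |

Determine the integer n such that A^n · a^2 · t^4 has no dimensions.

Balance the L exponent: (2)·n from A, plus 2·(1) + 4·(0) = 2 from the rest, must sum to zero.
2n + 2 = 0, so n = -1.

-1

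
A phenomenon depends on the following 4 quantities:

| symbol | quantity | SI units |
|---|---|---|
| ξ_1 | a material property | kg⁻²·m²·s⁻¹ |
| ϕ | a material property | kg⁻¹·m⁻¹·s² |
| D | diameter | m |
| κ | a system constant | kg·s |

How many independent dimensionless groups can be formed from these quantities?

1

There are 4 variables and 3 base dimensions (M, L, T).
The dimension matrix has rank 3.
Independent dimensionless groups: 4 − 3 = 1.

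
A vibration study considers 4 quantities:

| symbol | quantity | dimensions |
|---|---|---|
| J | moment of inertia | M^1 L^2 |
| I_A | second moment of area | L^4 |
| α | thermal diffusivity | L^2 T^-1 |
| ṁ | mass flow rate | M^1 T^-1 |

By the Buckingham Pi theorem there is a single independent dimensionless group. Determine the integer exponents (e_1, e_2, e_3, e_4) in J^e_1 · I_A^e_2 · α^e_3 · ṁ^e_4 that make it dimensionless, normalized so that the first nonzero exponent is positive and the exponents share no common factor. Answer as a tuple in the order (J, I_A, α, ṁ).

(1, -1, 1, -1)

M: e_1·(1) + e_2·(0) + e_3·(0) + e_4·(1) = 0
L: e_1·(2) + e_2·(4) + e_3·(2) + e_4·(0) = 0
T: e_1·(0) + e_2·(0) + e_3·(-1) + e_4·(-1) = 0
Solving this homogeneous linear system for the smallest-integer solution (first nonzero entry positive) gives (1, -1, 1, -1).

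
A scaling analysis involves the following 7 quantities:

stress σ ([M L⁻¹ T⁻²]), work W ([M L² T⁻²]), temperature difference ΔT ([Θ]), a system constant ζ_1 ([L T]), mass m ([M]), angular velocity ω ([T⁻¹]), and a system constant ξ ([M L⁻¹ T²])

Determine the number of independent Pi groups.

There are 7 variables and 4 base dimensions (M, L, T, Θ).
The dimension matrix has rank 4.
Independent dimensionless groups: 7 − 4 = 3.

3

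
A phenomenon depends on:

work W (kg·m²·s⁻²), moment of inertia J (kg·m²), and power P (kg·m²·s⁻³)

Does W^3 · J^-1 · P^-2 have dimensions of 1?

yes

Sum the exponent of each base dimension across the product:
  M: 3·[W]_M − [J]_M − 2·[P]_M = 3·(1) − (1) − 2·(1) = 0
  L: 3·[W]_L − [J]_L − 2·[P]_L = 3·(2) − (2) − 2·(2) = 0
  T: 3·[W]_T − [J]_T − 2·[P]_T = 3·(-2) − (0) − 2·(-3) = 0
  Θ: 3·[W]_Θ − [J]_Θ − 2·[P]_Θ = 3·(0) − (0) − 2·(0) = 0
  N: 3·[W]_N − [J]_N − 2·[P]_N = 3·(0) − (0) − 2·(0) = 0
All base exponents vanish — dimensionless.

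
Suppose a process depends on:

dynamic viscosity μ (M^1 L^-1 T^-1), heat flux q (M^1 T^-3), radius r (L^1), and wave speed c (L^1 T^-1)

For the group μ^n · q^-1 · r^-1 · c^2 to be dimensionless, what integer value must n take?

1

Balance the M exponent: (1)·n from μ, plus −(1) − (0) + 2·(0) = -1 from the rest, must sum to zero.
n − 1 = 0, so n = 1.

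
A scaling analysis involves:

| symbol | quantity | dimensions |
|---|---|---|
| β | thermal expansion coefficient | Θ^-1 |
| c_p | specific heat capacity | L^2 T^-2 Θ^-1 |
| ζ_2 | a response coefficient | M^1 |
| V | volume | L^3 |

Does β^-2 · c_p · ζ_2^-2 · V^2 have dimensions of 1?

no

Sum the exponent of each base dimension across the product:
  M: −2·[β]_M + [c_p]_M − 2·[ζ_2]_M + 2·[V]_M = −2·(0) + (0) − 2·(1) + 2·(0) = -2
  L: −2·[β]_L + [c_p]_L − 2·[ζ_2]_L + 2·[V]_L = −2·(0) + (2) − 2·(0) + 2·(3) = 8
  T: −2·[β]_T + [c_p]_T − 2·[ζ_2]_T + 2·[V]_T = −2·(0) + (-2) − 2·(0) + 2·(0) = -2
  Θ: −2·[β]_Θ + [c_p]_Θ − 2·[ζ_2]_Θ + 2·[V]_Θ = −2·(-1) + (-1) − 2·(0) + 2·(0) = 1
Net dimensions [M⁻² L⁸ T⁻² Θ] ≠ [1] — not dimensionless.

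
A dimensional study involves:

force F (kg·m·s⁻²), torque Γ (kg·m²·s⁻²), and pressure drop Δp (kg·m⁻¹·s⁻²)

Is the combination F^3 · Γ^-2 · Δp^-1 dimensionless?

yes

Sum the exponent of each base dimension across the product:
  M: 3·[F]_M − 2·[Γ]_M − [Δp]_M = 3·(1) − 2·(1) − (1) = 0
  L: 3·[F]_L − 2·[Γ]_L − [Δp]_L = 3·(1) − 2·(2) − (-1) = 0
  T: 3·[F]_T − 2·[Γ]_T − [Δp]_T = 3·(-2) − 2·(-2) − (-2) = 0
  I: 3·[F]_I − 2·[Γ]_I − [Δp]_I = 3·(0) − 2·(0) − (0) = 0
All base exponents vanish — dimensionless.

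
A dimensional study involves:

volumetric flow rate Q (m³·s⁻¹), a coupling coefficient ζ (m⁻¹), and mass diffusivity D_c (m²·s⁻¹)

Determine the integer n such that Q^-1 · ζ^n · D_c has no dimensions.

-1

Balance the L exponent: (-1)·n from ζ, plus −(3) + (2) = -1 from the rest, must sum to zero.
−n − 1 = 0, so n = -1.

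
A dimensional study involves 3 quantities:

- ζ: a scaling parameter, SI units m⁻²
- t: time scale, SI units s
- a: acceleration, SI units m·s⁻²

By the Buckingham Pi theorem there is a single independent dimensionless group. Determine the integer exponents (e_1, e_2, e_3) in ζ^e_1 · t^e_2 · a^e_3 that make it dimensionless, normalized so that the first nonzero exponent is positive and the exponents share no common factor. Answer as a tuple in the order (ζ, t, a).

L: e_1·(-2) + e_2·(0) + e_3·(1) = 0
T: e_1·(0) + e_2·(1) + e_3·(-2) = 0
Solving this homogeneous linear system for the smallest-integer solution (first nonzero entry positive) gives (1, 4, 2).

(1, 4, 2)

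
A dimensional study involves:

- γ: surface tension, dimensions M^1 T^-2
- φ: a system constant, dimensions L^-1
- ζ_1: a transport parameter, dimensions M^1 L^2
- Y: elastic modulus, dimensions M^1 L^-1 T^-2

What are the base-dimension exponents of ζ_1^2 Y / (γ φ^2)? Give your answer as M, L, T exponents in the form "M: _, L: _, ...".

Collect each base-dimension exponent across the product:
  M: −(1) − 2·(0) + 2·(1) + (1) = 2
  L: −(0) − 2·(-1) + 2·(2) + (-1) = 5
  T: −(-2) − 2·(0) + 2·(0) + (-2) = 0
So the dimensions are [M² L⁵].

M: 2, L: 5, T: 0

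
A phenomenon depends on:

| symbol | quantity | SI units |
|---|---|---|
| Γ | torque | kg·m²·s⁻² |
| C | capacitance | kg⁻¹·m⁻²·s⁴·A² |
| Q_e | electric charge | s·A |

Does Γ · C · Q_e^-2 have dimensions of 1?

yes

Sum the exponent of each base dimension across the product:
  M: [Γ]_M + [C]_M − 2·[Q_e]_M = (1) + (-1) − 2·(0) = 0
  L: [Γ]_L + [C]_L − 2·[Q_e]_L = (2) + (-2) − 2·(0) = 0
  T: [Γ]_T + [C]_T − 2·[Q_e]_T = (-2) + (4) − 2·(1) = 0
  I: [Γ]_I + [C]_I − 2·[Q_e]_I = (0) + (2) − 2·(1) = 0
All base exponents vanish — dimensionless.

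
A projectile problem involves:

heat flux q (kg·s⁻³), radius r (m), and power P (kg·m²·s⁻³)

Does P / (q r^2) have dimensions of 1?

Sum the exponent of each base dimension across the product:
  M: −[q]_M − 2·[r]_M + [P]_M = −(1) − 2·(0) + (1) = 0
  L: −[q]_L − 2·[r]_L + [P]_L = −(0) − 2·(1) + (2) = 0
  T: −[q]_T − 2·[r]_T + [P]_T = −(-3) − 2·(0) + (-3) = 0
All base exponents vanish — dimensionless.

yes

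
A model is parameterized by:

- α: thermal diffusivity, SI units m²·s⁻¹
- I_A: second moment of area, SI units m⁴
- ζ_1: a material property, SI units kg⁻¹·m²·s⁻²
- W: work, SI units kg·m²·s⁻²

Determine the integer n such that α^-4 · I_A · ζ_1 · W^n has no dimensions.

Balance the M exponent: (1)·n from W, plus −4·(0) + (0) + (-1) = -1 from the rest, must sum to zero.
n − 1 = 0, so n = 1.

1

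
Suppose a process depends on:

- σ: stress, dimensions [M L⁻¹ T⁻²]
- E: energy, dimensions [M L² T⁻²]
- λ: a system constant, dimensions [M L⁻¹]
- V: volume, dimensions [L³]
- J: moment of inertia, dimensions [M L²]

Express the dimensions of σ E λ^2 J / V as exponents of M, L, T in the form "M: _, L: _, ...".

M: 5, L: -2, T: -4

Collect each base-dimension exponent across the product:
  M: (1) + (1) + 2·(1) − (0) + (1) = 5
  L: (-1) + (2) + 2·(-1) − (3) + (2) = -2
  T: (-2) + (-2) + 2·(0) − (0) + (0) = -4
So the dimensions are [M⁵ L⁻² T⁻⁴].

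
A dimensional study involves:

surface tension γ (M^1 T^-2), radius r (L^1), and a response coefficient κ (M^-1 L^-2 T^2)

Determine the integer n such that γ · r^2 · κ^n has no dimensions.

1

Balance the M exponent: (-1)·n from κ, plus (1) + 2·(0) = 1 from the rest, must sum to zero.
−n + 1 = 0, so n = 1.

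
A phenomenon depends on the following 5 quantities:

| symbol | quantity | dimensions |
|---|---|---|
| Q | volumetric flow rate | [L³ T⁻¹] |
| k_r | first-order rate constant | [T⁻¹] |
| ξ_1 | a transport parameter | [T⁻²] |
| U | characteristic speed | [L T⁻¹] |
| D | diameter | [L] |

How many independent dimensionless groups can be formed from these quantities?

3

There are 5 variables and 2 base dimensions (L, T).
The dimension matrix has rank 2.
Independent dimensionless groups: 5 − 2 = 3.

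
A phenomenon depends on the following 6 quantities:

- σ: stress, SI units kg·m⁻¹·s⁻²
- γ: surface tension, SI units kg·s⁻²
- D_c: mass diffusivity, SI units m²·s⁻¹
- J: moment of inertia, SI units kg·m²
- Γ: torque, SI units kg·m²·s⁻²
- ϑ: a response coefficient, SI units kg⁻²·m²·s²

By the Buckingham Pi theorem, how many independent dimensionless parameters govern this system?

There are 6 variables and 3 base dimensions (M, L, T).
The dimension matrix has rank 3.
Independent dimensionless groups: 6 − 3 = 3.

3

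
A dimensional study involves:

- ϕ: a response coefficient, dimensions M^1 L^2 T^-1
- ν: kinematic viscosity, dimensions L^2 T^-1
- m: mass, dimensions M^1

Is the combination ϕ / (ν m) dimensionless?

Sum the exponent of each base dimension across the product:
  M: [ϕ]_M − [ν]_M − [m]_M = (1) − (0) − (1) = 0
  L: [ϕ]_L − [ν]_L − [m]_L = (2) − (2) − (0) = 0
  T: [ϕ]_T − [ν]_T − [m]_T = (-1) − (-1) − (0) = 0
All base exponents vanish — dimensionless.

yes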